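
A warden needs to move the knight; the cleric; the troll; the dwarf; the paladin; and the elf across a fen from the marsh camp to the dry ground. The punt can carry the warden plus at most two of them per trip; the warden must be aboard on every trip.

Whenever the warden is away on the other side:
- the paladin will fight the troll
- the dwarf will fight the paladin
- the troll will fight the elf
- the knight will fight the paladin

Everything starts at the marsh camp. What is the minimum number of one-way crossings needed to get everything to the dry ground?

Counting alone: the warden can take at most 2 across per trip to the dry ground, so moving all 6 needs at least 3 loaded trips out, with a return between consecutive ones — at least 5 crossings.
The safety rule pushes this higher. Following every safe sequence of crossings, the most of the 6 that can be at the dry ground as the punt arrives there on crossing 5 is 5 — never all 6.
So no plan with fewer than 7 crossings exists, and this one achieves 7:
1. Warden goes to the dry ground with the paladin and the troll.
2. Warden goes back to the marsh camp with the troll.
3. Warden goes to the dry ground with the knight and the troll.
4. Warden goes back to the marsh camp with the paladin.
5. Warden goes to the dry ground with the cleric and the dwarf.
6. Warden goes back to the marsh camp alone.
7. Warden goes to the dry ground with the elf and the paladin.

7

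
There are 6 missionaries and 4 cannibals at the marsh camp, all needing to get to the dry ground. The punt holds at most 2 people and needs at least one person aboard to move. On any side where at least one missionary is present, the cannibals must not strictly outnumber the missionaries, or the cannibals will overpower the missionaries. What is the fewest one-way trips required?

Counting alone: each trip to the dry ground takes at most 2 across and each return brings at least 1 back, so after t trips out (and t−1 returns) at most 2t − (t−1) of the 10 are across; that first reaches 10 at t = 9, so at least 17 crossings are needed.
The plan below uses exactly 17 crossings, so it is optimal:
1. 2 cannibals → the dry ground.  (the marsh camp: 6M 2C; the dry ground: 0M 2C)
2. 1 cannibal ← the marsh camp.  (the marsh camp: 6M 3C; the dry ground: 0M 1C)
3. 2 cannibals → the dry ground.  (the marsh camp: 6M 1C; the dry ground: 0M 3C)
4. 1 cannibal ← the marsh camp.  (the marsh camp: 6M 2C; the dry ground: 0M 2C)
5. 2 missionaries → the dry ground.  (the marsh camp: 4M 2C; the dry ground: 2M 2C)
6. 1 cannibal ← the marsh camp.  (the marsh camp: 4M 3C; the dry ground: 2M 1C)
7. 1 missionary and 1 cannibal → the dry ground.  (the marsh camp: 3M 2C; the dry ground: 3M 2C)
8. 1 cannibal ← the marsh camp.  (the marsh camp: 3M 3C; the dry ground: 3M 1C)
9. 2 cannibals → the dry ground.  (the marsh camp: 3M 1C; the dry ground: 3M 3C)
10. 1 cannibal ← the marsh camp.  (the marsh camp: 3M 2C; the dry ground: 3M 2C)
11. 1 missionary and 1 cannibal → the dry ground.  (the marsh camp: 2M 1C; the dry ground: 4M 3C)
12. 1 cannibal ← the marsh camp.  (the marsh camp: 2M 2C; the dry ground: 4M 2C)
13. 2 cannibals → the dry ground.  (the marsh camp: 2M 0C; the dry ground: 4M 4C)
14. 1 cannibal ← the marsh camp.  (the marsh camp: 2M 1C; the dry ground: 4M 3C)
15. 1 missionary and 1 cannibal → the dry ground.  (the marsh camp: 1M 0C; the dry ground: 5M 4C)
16. 1 cannibal ← the marsh camp.  (the marsh camp: 1M 1C; the dry ground: 5M 3C)
17. 1 missionary and 1 cannibal → the dry ground.  (the marsh camp: 0M 0C; the dry ground: 6M 4C)

17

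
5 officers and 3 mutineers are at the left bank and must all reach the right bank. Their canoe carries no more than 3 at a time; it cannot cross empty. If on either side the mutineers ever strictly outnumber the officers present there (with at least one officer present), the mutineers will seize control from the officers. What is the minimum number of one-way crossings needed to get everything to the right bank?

7

Counting alone: each trip to the right bank takes at most 3 across and each return brings at least 1 back, so after t trips out (and t−1 returns) at most 3t − (t−1) of the 8 are across; that first reaches 8 at t = 4, so at least 7 crossings are needed.
The plan below uses exactly 7 crossings, so it is optimal:
1. 2 mutineers → the right bank.  (the left bank: 5O 1M; the right bank: 0O 2M)
2. 1 mutineer ← the left bank.  (the left bank: 5O 2M; the right bank: 0O 1M)
3. 2 officers and 1 mutineer → the right bank.  (the left bank: 3O 1M; the right bank: 2O 2M)
4. 1 mutineer ← the left bank.  (the left bank: 3O 2M; the right bank: 2O 1M)
5. 1 officer and 2 mutineers → the right bank.  (the left bank: 2O 0M; the right bank: 3O 3M)
6. 1 mutineer ← the left bank.  (the left bank: 2O 1M; the right bank: 3O 2M)
7. 2 officers and 1 mutineer → the right bank.  (the left bank: 0O 0M; the right bank: 5O 3M)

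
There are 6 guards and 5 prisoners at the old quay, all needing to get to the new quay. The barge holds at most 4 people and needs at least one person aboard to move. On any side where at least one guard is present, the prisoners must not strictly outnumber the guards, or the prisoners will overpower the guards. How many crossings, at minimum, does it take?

7

Counting alone: each trip to the new quay takes at most 4 across and each return brings at least 1 back, so after t trips out (and t−1 returns) at most 4t − (t−1) of the 11 are across; that first reaches 11 at t = 4, so at least 7 crossings are needed.
The plan below uses exactly 7 crossings, so it is optimal:
1. 2 prisoners → the new quay.  (the old quay: 6G 3P; the new quay: 0G 2P)
2. 1 prisoner ← the old quay.  (the old quay: 6G 4P; the new quay: 0G 1P)
3. 4 prisoners → the new quay.  (the old quay: 6G 0P; the new quay: 0G 5P)
4. 1 prisoner ← the old quay.  (the old quay: 6G 1P; the new quay: 0G 4P)
5. 4 guards → the new quay.  (the old quay: 2G 1P; the new quay: 4G 4P)
6. 1 prisoner ← the old quay.  (the old quay: 2G 2P; the new quay: 4G 3P)
7. 2 guards and 2 prisoners → the new quay.  (the old quay: 0G 0P; the new quay: 6G 5P)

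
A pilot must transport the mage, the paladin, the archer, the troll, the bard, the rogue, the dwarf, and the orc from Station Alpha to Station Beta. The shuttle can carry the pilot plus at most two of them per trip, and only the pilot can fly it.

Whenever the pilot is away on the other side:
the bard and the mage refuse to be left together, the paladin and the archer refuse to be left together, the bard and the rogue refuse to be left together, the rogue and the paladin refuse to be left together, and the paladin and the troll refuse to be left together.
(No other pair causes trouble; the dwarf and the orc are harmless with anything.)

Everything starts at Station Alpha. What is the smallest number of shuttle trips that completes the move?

9

Counting alone: the pilot can take at most 2 across per trip to Station Beta, so moving all 8 needs at least 4 loaded trips out, with a return between consecutive ones — at least 7 crossings.
The safety rule pushes this higher. Following every safe sequence of crossings, the most of the 8 that can be at Station Beta as the shuttle arrives there on crossing 7 is 7 — never all 8.
So no plan with fewer than 9 crossings exists, and this one achieves 9:
1. Pilot goes to Station Beta with the bard and the paladin.  [Station Alpha: the archer, the dwarf, the mage, the orc, the rogue, the troll | Station Beta: the bard, the paladin]
2. Pilot goes back to Station Alpha alone.  [Station Alpha: the archer, the dwarf, the mage, the orc, the rogue, the troll | Station Beta: the bard, the paladin]
3. Pilot goes to Station Beta with the archer and the mage.  [Station Alpha: the dwarf, the orc, the rogue, the troll | Station Beta: the archer, the bard, the mage, the paladin]
4. Pilot goes back to Station Alpha with the bard and the paladin.  [Station Alpha: the bard, the dwarf, the orc, the paladin, the rogue, the troll | Station Beta: the archer, the mage]
5. Pilot goes to Station Beta with the rogue and the troll.  [Station Alpha: the bard, the dwarf, the orc, the paladin | Station Beta: the archer, the mage, the rogue, the troll]
6. Pilot goes back to Station Alpha alone.  [Station Alpha: the bard, the dwarf, the orc, the paladin | Station Beta: the archer, the mage, the rogue, the troll]
7. Pilot goes to Station Beta with the dwarf and the orc.  [Station Alpha: the bard, the paladin | Station Beta: the archer, the dwarf, the mage, the orc, the rogue, the troll]
8. Pilot goes back to Station Alpha alone.  [Station Alpha: the bard, the paladin | Station Beta: the archer, the dwarf, the mage, the orc, the rogue, the troll]
9. Pilot goes to Station Beta with the bard and the paladin.  [Station Alpha: — | Station Beta: the archer, the bard, the dwarf, the mage, the orc, the paladin, the rogue, the troll]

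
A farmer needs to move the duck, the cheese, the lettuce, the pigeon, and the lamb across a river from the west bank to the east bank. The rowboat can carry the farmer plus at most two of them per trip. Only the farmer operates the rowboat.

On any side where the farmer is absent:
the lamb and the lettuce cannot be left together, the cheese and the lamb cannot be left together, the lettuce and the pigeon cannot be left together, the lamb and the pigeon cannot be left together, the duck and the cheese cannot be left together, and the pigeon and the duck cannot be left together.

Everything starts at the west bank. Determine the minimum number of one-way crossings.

Whatever the first load, the items left behind include a forbidden pair without the farmer. No opening move is safe, so no plan exists.

impossible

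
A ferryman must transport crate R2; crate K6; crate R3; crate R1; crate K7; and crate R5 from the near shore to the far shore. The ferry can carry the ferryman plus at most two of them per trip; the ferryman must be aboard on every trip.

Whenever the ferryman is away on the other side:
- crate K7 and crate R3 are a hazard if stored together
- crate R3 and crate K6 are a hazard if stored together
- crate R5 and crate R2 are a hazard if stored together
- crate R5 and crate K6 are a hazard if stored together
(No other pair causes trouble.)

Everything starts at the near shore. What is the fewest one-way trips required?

Counting alone: the ferryman can take at most 2 across per trip to the far shore, so moving all 6 needs at least 3 loaded trips out, with a return between consecutive ones — at least 5 crossings.
The safety rule pushes this higher. Following every safe sequence of crossings, the most of the 6 that can be at the far shore as the ferry arrives there on crossing 5 is 5 — never all 6.
So no plan with fewer than 7 crossings exists, and this one achieves 7:
1. Ferryman goes to the far shore with crate R3 and crate R5.
2. Ferryman goes back to the near shore alone.
3. Ferryman goes to the far shore with crate K6 and crate R2.
4. Ferryman goes back to the near shore with crate R3 and crate R5.
5. Ferryman goes to the far shore with crate K7 and crate R1.
6. Ferryman goes back to the near shore alone.
7. Ferryman goes to the far shore with crate R3 and crate R5.

7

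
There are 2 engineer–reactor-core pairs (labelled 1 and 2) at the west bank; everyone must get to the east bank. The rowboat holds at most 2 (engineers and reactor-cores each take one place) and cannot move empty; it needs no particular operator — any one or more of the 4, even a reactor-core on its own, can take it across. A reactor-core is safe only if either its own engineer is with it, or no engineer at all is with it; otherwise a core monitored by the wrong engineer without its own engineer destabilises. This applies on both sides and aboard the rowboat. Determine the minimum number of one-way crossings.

5

Counting alone: each trip to the east bank takes at most 2 across and each return brings at least 1 back, so after t trips out (and t−1 returns) at most 2t − (t−1) of the 4 are across; that first reaches 4 at t = 3, so at least 5 crossings are needed.
The plan below uses exactly 5 crossings, so it is optimal:
1. engineer 1 and reactor-core 1 cross → the east bank.
2. engineer 1 crosses ← the west bank.
3. engineer 1 and engineer 2 cross → the east bank.
4. engineer 2 crosses ← the west bank.
5. engineer 2 and reactor-core 2 cross → the east bank.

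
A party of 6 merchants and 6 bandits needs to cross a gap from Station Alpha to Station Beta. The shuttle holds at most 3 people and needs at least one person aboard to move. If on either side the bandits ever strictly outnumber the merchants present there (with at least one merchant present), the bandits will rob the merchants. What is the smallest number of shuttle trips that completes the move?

Following every safe sequence of crossings from the start, the most of the 12 that can be at Station Beta as the shuttle arrives there on crossings 1, 3, 5 is 3, 5, 6 respectively; the best ever achieved is 6 of 12.
From crossing 7 on, no configuration arises that was not already reachable earlier: only 17 distinct safe configurations (who is on which side, and where the shuttle is) can ever be reached, none of them has everyone across, and every continuation just revisits them. They are: 0 merchants + 0 bandits across (shuttle back at the start); 0 merchants + 1 bandit across (shuttle there); 0 merchants + 1 bandit across (shuttle back at the start); 0 merchants + 2 bandits across (shuttle there); 0 merchants + 2 bandits across (shuttle back at the start); 0 merchants + 3 bandits across (shuttle there); 0 merchants + 3 bandits across (shuttle back at the start); 0 merchants + 4 bandits across (shuttle there); 0 merchants + 4 bandits across (shuttle back at the start); 0 merchants + 5 bandits across (shuttle there); 0 merchants + 5 bandits across (shuttle back at the start); 0 merchants + 6 bandits across (shuttle there); 1 merchant + 1 bandit across (shuttle there); 1 merchant + 1 bandit across (shuttle back at the start); 2 merchants + 2 bandits across (shuttle there); 2 merchants + 2 bandits across (shuttle back at the start); 3 merchants + 3 bandits across (shuttle there). So no valid plan exists.

impossible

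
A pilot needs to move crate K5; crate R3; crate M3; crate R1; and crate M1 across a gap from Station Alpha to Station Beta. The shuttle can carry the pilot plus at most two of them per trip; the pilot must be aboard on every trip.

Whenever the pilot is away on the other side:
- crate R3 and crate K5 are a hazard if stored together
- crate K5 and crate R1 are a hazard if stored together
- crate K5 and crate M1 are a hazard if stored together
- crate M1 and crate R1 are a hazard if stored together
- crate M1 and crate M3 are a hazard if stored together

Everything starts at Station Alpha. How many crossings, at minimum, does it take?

Counting alone: the pilot can take at most 2 across per trip to Station Beta, so moving all 5 needs at least 3 loaded trips out, with a return between consecutive ones — at least 5 crossings.
The safety rule pushes this higher. Following every safe sequence of crossings, the most of the 5 that can be at Station Beta as the shuttle arrives there on crossing 5 is 4 — never all 5.
So no plan with fewer than 7 crossings exists, and this one achieves 7:
1. Pilot goes to Station Beta with crate K5 and crate M1.  [Station Alpha: crate M3, crate R1, crate R3 | Station Beta: crate K5, crate M1]
2. Pilot goes back to Station Alpha with crate K5.  [Station Alpha: crate K5, crate M3, crate R1, crate R3 | Station Beta: crate M1]
3. Pilot goes to Station Beta with crate K5 and crate R3.  [Station Alpha: crate M3, crate R1 | Station Beta: crate K5, crate M1, crate R3]
4. Pilot goes back to Station Alpha with crate K5.  [Station Alpha: crate K5, crate M3, crate R1 | Station Beta: crate M1, crate R3]
5. Pilot goes to Station Beta with crate M3 and crate R1.  [Station Alpha: crate K5 | Station Beta: crate M1, crate M3, crate R1, crate R3]
6. Pilot goes back to Station Alpha with crate M1.  [Station Alpha: crate K5, crate M1 | Station Beta: crate M3, crate R1, crate R3]
7. Pilot goes to Station Beta with crate K5 and crate M1.  [Station Alpha: — | Station Beta: crate K5, crate M1, crate M3, crate R1, crate R3]

7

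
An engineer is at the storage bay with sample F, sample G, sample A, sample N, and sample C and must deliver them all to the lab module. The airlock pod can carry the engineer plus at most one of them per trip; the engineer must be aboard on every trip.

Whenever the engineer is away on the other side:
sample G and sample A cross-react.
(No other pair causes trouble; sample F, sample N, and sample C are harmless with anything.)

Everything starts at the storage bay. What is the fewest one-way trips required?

9

Counting alone: the engineer can take at most 1 across per trip to the lab module, so moving all 5 needs at least 5 loaded trips out, with a return between consecutive ones — at least 9 crossings.
The plan below uses exactly 9 crossings, so it is optimal:
1. Engineer goes to the lab module with sample G.
2. Engineer goes back to the storage bay alone.
3. Engineer goes to the lab module with sample F.
4. Engineer goes back to the storage bay alone.
5. Engineer goes to the lab module with sample N.
6. Engineer goes back to the storage bay alone.
7. Engineer goes to the lab module with sample C.
8. Engineer goes back to the storage bay alone.
9. Engineer goes to the lab module with sample A.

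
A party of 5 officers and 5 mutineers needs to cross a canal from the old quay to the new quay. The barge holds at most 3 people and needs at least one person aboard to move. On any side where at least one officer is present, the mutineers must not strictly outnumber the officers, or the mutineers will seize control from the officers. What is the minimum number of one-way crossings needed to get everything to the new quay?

Counting alone: each trip to the new quay takes at most 3 across and each return brings at least 1 back, so after t trips out (and t−1 returns) at most 3t − (t−1) of the 10 are across; that first reaches 10 at t = 5, so at least 9 crossings are needed.
The safety rule pushes this higher. Following every safe sequence of crossings, the most of the 10 that can be at the new quay as the barge arrives there on crossing 9 is 9 — never all 10.
So no plan with fewer than 11 crossings exists, and this one achieves 11:
1. 2 mutineers → the new quay.  (the old quay: 5O 3M; the new quay: 0O 2M)
2. 1 mutineer ← the old quay.  (the old quay: 5O 4M; the new quay: 0O 1M)
3. 3 mutineers → the new quay.  (the old quay: 5O 1M; the new quay: 0O 4M)
4. 1 mutineer ← the old quay.  (the old quay: 5O 2M; the new quay: 0O 3M)
5. 3 officers → the new quay.  (the old quay: 2O 2M; the new quay: 3O 3M)
6. 1 officer and 1 mutineer ← the old quay.  (the old quay: 3O 3M; the new quay: 2O 2M)
7. 3 officers → the new quay.  (the old quay: 0O 3M; the new quay: 5O 2M)
8. 1 mutineer ← the old quay.  (the old quay: 0O 4M; the new quay: 5O 1M)
9. 2 mutineers → the new quay.  (the old quay: 0O 2M; the new quay: 5O 3M)
10. 1 mutineer ← the old quay.  (the old quay: 0O 3M; the new quay: 5O 2M)
11. 3 mutineers → the new quay.  (the old quay: 0O 0M; the new quay: 5O 5M)

11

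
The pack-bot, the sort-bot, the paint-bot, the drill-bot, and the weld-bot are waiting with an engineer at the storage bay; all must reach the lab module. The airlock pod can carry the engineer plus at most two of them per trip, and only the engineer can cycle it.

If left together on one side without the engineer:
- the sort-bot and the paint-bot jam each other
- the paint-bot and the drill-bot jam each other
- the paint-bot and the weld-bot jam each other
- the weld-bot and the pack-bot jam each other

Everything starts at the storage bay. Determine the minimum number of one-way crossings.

5

Counting alone: the engineer can take at most 2 across per trip to the lab module, so moving all 5 needs at least 3 loaded trips out, with a return between consecutive ones — at least 5 crossings.
The plan below uses exactly 5 crossings, so it is optimal:
1. Engineer goes to the lab module with the pack-bot and the paint-bot.
2. Engineer goes back to the storage bay alone.
3. Engineer goes to the lab module with the drill-bot and the sort-bot.
4. Engineer goes back to the storage bay with the paint-bot.
5. Engineer goes to the lab module with the paint-bot and the weld-bot.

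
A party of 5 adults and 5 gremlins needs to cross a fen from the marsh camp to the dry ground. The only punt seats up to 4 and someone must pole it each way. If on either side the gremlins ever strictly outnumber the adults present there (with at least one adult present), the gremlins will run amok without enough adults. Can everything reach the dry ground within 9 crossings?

Yes

Yes — this plan uses 7 crossings (≤ 9):
1. 2 gremlins → the dry ground.  (the marsh camp: 5A 3G; the dry ground: 0A 2G)
2. 1 gremlin ← the marsh camp.  (the marsh camp: 5A 4G; the dry ground: 0A 1G)
3. 4 gremlins → the dry ground.  (the marsh camp: 5A 0G; the dry ground: 0A 5G)
4. 1 gremlin ← the marsh camp.  (the marsh camp: 5A 1G; the dry ground: 0A 4G)
5. 4 adults → the dry ground.  (the marsh camp: 1A 1G; the dry ground: 4A 4G)
6. 1 adult and 1 gremlin ← the marsh camp.  (the marsh camp: 2A 2G; the dry ground: 3A 3G)
7. 2 adults and 2 gremlins → the dry ground.  (the marsh camp: 0A 0G; the dry ground: 5A 5G)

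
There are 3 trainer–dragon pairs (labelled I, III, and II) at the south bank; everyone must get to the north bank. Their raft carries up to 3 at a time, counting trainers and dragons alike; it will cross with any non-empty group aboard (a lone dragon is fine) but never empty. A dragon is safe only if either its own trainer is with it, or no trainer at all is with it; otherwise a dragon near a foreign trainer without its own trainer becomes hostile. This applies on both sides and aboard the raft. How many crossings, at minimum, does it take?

Counting alone: each trip to the north bank takes at most 3 across and each return brings at least 1 back, so after t trips out (and t−1 returns) at most 3t − (t−1) of the 6 are across; that first reaches 6 at t = 3, so at least 5 crossings are needed.
The plan below uses exactly 5 crossings, so it is optimal:
1. dragon I and trainer I cross → the north bank.
2. trainer I crosses ← the south bank.
3. trainer I, trainer II, and trainer III cross → the north bank.
4. dragon I crosses ← the south bank.
5. dragon I, dragon II, and dragon III cross → the north bank.

5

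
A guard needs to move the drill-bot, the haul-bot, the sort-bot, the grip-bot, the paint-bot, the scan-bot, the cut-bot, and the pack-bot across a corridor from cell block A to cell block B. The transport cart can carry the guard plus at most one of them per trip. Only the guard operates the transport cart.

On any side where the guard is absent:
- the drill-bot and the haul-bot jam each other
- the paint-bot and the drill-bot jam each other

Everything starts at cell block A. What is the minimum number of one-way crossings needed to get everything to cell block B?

Counting alone: the guard can take at most 1 across per trip to cell block B, so moving all 8 needs at least 8 loaded trips out, with a return between consecutive ones — at least 15 crossings.
The safety rule pushes this higher. Following every safe sequence of crossings, the most of the 8 that can be at cell block B as the transport cart arrives there on crossing 15 is 7 — never all 8.
So no plan with fewer than 17 crossings exists, and this one achieves 17:
1. Guard goes to cell block B with the drill-bot.  [cell block A: the cut-bot, the grip-bot, the haul-bot, the pack-bot, the paint-bot, the scan-bot, the sort-bot | cell block B: the drill-bot]
2. Guard goes back to cell block A alone.  [cell block A: the cut-bot, the grip-bot, the haul-bot, the pack-bot, the paint-bot, the scan-bot, the sort-bot | cell block B: the drill-bot]
3. Guard goes to cell block B with the haul-bot.  [cell block A: the cut-bot, the grip-bot, the pack-bot, the paint-bot, the scan-bot, the sort-bot | cell block B: the drill-bot, the haul-bot]
4. Guard goes back to cell block A with the drill-bot.  [cell block A: the cut-bot, the drill-bot, the grip-bot, the pack-bot, the paint-bot, the scan-bot, the sort-bot | cell block B: the haul-bot]
5. Guard goes to cell block B with the paint-bot.  [cell block A: the cut-bot, the drill-bot, the grip-bot, the pack-bot, the scan-bot, the sort-bot | cell block B: the haul-bot, the paint-bot]
6. Guard goes back to cell block A alone.  [cell block A: the cut-bot, the drill-bot, the grip-bot, the pack-bot, the scan-bot, the sort-bot | cell block B: the haul-bot, the paint-bot]
7. Guard goes to cell block B with the sort-bot.  [cell block A: the cut-bot, the drill-bot, the grip-bot, the pack-bot, the scan-bot | cell block B: the haul-bot, the paint-bot, the sort-bot]
8. Guard goes back to cell block A alone.  [cell block A: the cut-bot, the drill-bot, the grip-bot, the pack-bot, the scan-bot | cell block B: the haul-bot, the paint-bot, the sort-bot]
9. Guard goes to cell block B with the grip-bot.  [cell block A: the cut-bot, the drill-bot, the pack-bot, the scan-bot | cell block B: the grip-bot, the haul-bot, the paint-bot, the sort-bot]
10. Guard goes back to cell block A alone.  [cell block A: the cut-bot, the drill-bot, the pack-bot, the scan-bot | cell block B: the grip-bot, the haul-bot, the paint-bot, the sort-bot]
11. Guard goes to cell block B with the scan-bot.  [cell block A: the cut-bot, the drill-bot, the pack-bot | cell block B: the grip-bot, the haul-bot, the paint-bot, the scan-bot, the sort-bot]
12. Guard goes back to cell block A alone.  [cell block A: the cut-bot, the drill-bot, the pack-bot | cell block B: the grip-bot, the haul-bot, the paint-bot, the scan-bot, the sort-bot]
13. Guard goes to cell block B with the cut-bot.  [cell block A: the drill-bot, the pack-bot | cell block B: the cut-bot, the grip-bot, the haul-bot, the paint-bot, the scan-bot, the sort-bot]
14. Guard goes back to cell block A alone.  [cell block A: the drill-bot, the pack-bot | cell block B: the cut-bot, the grip-bot, the haul-bot, the paint-bot, the scan-bot, the sort-bot]
15. Guard goes to cell block B with the pack-bot.  [cell block A: the drill-bot | cell block B: the cut-bot, the grip-bot, the haul-bot, the pack-bot, the paint-bot, the scan-bot, the sort-bot]
16. Guard goes back to cell block A alone.  [cell block A: the drill-bot | cell block B: the cut-bot, the grip-bot, the haul-bot, the pack-bot, the paint-bot, the scan-bot, the sort-bot]
17. Guard goes to cell block B with the drill-bot.  [cell block A: — | cell block B: the cut-bot, the drill-bot, the grip-bot, the haul-bot, the pack-bot, the paint-bot, the scan-bot, the sort-bot]

17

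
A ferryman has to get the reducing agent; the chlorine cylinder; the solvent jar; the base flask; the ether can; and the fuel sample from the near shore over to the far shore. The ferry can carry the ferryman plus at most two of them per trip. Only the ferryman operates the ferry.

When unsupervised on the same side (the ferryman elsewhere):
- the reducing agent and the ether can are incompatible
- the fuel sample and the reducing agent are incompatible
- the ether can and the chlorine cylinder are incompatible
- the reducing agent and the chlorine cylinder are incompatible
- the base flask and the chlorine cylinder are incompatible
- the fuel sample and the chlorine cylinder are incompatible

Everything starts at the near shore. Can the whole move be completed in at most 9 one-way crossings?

Yes — this plan uses 9 crossings (≤ 9):
1. Ferryman goes to the far shore with the chlorine cylinder and the reducing agent.  [the near shore: the base flask, the ether can, the fuel sample, the solvent jar | the far shore: the chlorine cylinder, the reducing agent]
2. Ferryman goes back to the near shore with the reducing agent.  [the near shore: the base flask, the ether can, the fuel sample, the reducing agent, the solvent jar | the far shore: the chlorine cylinder]
3. Ferryman goes to the far shore with the reducing agent and the solvent jar.  [the near shore: the base flask, the ether can, the fuel sample | the far shore: the chlorine cylinder, the reducing agent, the solvent jar]
4. Ferryman goes back to the near shore with the reducing agent.  [the near shore: the base flask, the ether can, the fuel sample, the reducing agent | the far shore: the chlorine cylinder, the solvent jar]
5. Ferryman goes to the far shore with the base flask and the reducing agent.  [the near shore: the ether can, the fuel sample | the far shore: the base flask, the chlorine cylinder, the reducing agent, the solvent jar]
6. Ferryman goes back to the near shore with the chlorine cylinder.  [the near shore: the chlorine cylinder, the ether can, the fuel sample | the far shore: the base flask, the reducing agent, the solvent jar]
7. Ferryman goes to the far shore with the ether can and the fuel sample.  [the near shore: the chlorine cylinder | the far shore: the base flask, the ether can, the fuel sample, the reducing agent, the solvent jar]
8. Ferryman goes back to the near shore with the reducing agent.  [the near shore: the chlorine cylinder, the reducing agent | the far shore: the base flask, the ether can, the fuel sample, the solvent jar]
9. Ferryman goes to the far shore with the chlorine cylinder and the reducing agent.  [the near shore: — | the far shore: the base flask, the chlorine cylinder, the ether can, the fuel sample, the reducing agent, the solvent jar]

Yes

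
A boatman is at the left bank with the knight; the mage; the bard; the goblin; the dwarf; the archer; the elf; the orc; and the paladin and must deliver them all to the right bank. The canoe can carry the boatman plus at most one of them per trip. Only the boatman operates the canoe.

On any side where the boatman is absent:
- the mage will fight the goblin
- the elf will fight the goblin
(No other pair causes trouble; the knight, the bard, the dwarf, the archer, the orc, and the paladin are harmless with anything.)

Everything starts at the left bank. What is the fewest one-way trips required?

19

Counting alone: the boatman can take at most 1 across per trip to the right bank, so moving all 9 needs at least 9 loaded trips out, with a return between consecutive ones — at least 17 crossings.
The safety rule pushes this higher. Following every safe sequence of crossings, the most of the 9 that can be at the right bank as the canoe arrives there on crossing 17 is 8 — never all 9.
So no plan with fewer than 19 crossings exists, and this one achieves 19:
1. Boatman goes to the right bank with the goblin.  [the left bank: the archer, the bard, the dwarf, the elf, the knight, the mage, the orc, the paladin | the right bank: the goblin]
2. Boatman goes back to the left bank alone.  [the left bank: the archer, the bard, the dwarf, the elf, the knight, the mage, the orc, the paladin | the right bank: the goblin]
3. Boatman goes to the right bank with the knight.  [the left bank: the archer, the bard, the dwarf, the elf, the mage, the orc, the paladin | the right bank: the goblin, the knight]
4. Boatman goes back to the left bank alone.  [the left bank: the archer, the bard, the dwarf, the elf, the mage, the orc, the paladin | the right bank: the goblin, the knight]
5. Boatman goes to the right bank with the mage.  [the left bank: the archer, the bard, the dwarf, the elf, the orc, the paladin | the right bank: the goblin, the knight, the mage]
6. Boatman goes back to the left bank with the goblin.  [the left bank: the archer, the bard, the dwarf, the elf, the goblin, the orc, the paladin | the right bank: the knight, the mage]
7. Boatman goes to the right bank with the elf.  [the left bank: the archer, the bard, the dwarf, the goblin, the orc, the paladin | the right bank: the elf, the knight, the mage]
8. Boatman goes back to the left bank alone.  [the left bank: the archer, the bard, the dwarf, the goblin, the orc, the paladin | the right bank: the elf, the knight, the mage]
9. Boatman goes to the right bank with the bard.  [the left bank: the archer, the dwarf, the goblin, the orc, the paladin | the right bank: the bard, the elf, the knight, the mage]
10. Boatman goes back to the left bank alone.  [the left bank: the archer, the dwarf, the goblin, the orc, the paladin | the right bank: the bard, the elf, the knight, the mage]
11. Boatman goes to the right bank with the dwarf.  [the left bank: the archer, the goblin, the orc, the paladin | the right bank: the bard, the dwarf, the elf, the knight, the mage]
12. Boatman goes back to the left bank alone.  [the left bank: the archer, the goblin, the orc, the paladin | the right bank: the bard, the dwarf, the elf, the knight, the mage]
13. Boatman goes to the right bank with the archer.  [the left bank: the goblin, the orc, the paladin | the right bank: the archer, the bard, the dwarf, the elf, the knight, the mage]
14. Boatman goes back to the left bank alone.  [the left bank: the goblin, the orc, the paladin | the right bank: the archer, the bard, the dwarf, the elf, the knight, the mage]
15. Boatman goes to the right bank with the orc.  [the left bank: the goblin, the paladin | the right bank: the archer, the bard, the dwarf, the elf, the knight, the mage, the orc]
16. Boatman goes back to the left bank alone.  [the left bank: the goblin, the paladin | the right bank: the archer, the bard, the dwarf, the elf, the knight, the mage, the orc]
17. Boatman goes to the right bank with the paladin.  [the left bank: the goblin | the right bank: the archer, the bard, the dwarf, the elf, the knight, the mage, the orc, the paladin]
18. Boatman goes back to the left bank alone.  [the left bank: the goblin | the right bank: the archer, the bard, the dwarf, the elf, the knight, the mage, the orc, the paladin]
19. Boatman goes to the right bank with the goblin.  [the left bank: — | the right bank: the archer, the bard, the dwarf, the elf, the goblin, the knight, the mage, the orc, the paladin]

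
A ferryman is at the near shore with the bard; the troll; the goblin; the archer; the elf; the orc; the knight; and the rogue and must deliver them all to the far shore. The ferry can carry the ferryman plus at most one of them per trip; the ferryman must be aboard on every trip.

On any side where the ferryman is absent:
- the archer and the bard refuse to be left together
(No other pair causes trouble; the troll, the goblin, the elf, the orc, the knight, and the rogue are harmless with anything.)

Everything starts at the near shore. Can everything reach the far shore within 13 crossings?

No

Counting alone: the ferryman can take at most 1 across per trip to the far shore, so moving all 8 needs at least 8 loaded trips out, with a return between consecutive ones — at least 15 crossings.
Since 13 < 15, 13 crossings cannot be enough. (The shortest complete plan in fact takes 15:)
1. Ferryman goes to the far shore with the bard.  [the near shore: the archer, the elf, the goblin, the knight, the orc, the rogue, the troll | the far shore: the bard]
2. Ferryman goes back to the near shore alone.  [the near shore: the archer, the elf, the goblin, the knight, the orc, the rogue, the troll | the far shore: the bard]
3. Ferryman goes to the far shore with the troll.  [the near shore: the archer, the elf, the goblin, the knight, the orc, the rogue | the far shore: the bard, the troll]
4. Ferryman goes back to the near shore alone.  [the near shore: the archer, the elf, the goblin, the knight, the orc, the rogue | the far shore: the bard, the troll]
5. Ferryman goes to the far shore with the goblin.  [the near shore: the archer, the elf, the knight, the orc, the rogue | the far shore: the bard, the goblin, the troll]
6. Ferryman goes back to the near shore alone.  [the near shore: the archer, the elf, the knight, the orc, the rogue | the far shore: the bard, the goblin, the troll]
7. Ferryman goes to the far shore with the elf.  [the near shore: the archer, the knight, the orc, the rogue | the far shore: the bard, the elf, the goblin, the troll]
8. Ferryman goes back to the near shore alone.  [the near shore: the archer, the knight, the orc, the rogue | the far shore: the bard, the elf, the goblin, the troll]
9. Ferryman goes to the far shore with the orc.  [the near shore: the archer, the knight, the rogue | the far shore: the bard, the elf, the goblin, the orc, the troll]
10. Ferryman goes back to the near shore alone.  [the near shore: the archer, the knight, the rogue | the far shore: the bard, the elf, the goblin, the orc, the troll]
11. Ferryman goes to the far shore with the knight.  [the near shore: the archer, the rogue | the far shore: the bard, the elf, the goblin, the knight, the orc, the troll]
12. Ferryman goes back to the near shore alone.  [the near shore: the archer, the rogue | the far shore: the bard, the elf, the goblin, the knight, the orc, the troll]
13. Ferryman goes to the far shore with the rogue.  [the near shore: the archer | the far shore: the bard, the elf, the goblin, the knight, the orc, the rogue, the troll]
14. Ferryman goes back to the near shore alone.  [the near shore: the archer | the far shore: the bard, the elf, the goblin, the knight, the orc, the rogue, the troll]
15. Ferryman goes to the far shore with the archer.  [the near shore: — | the far shore: the archer, the bard, the elf, the goblin, the knight, the orc, the rogue, the troll]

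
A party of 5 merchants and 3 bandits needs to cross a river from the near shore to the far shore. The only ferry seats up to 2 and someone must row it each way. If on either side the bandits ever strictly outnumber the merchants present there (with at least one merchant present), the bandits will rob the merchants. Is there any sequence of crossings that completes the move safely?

1. 2 bandits → the far shore.  (the near shore: 5M 1B; the far shore: 0M 2B)
2. 1 bandit ← the near shore.  (the near shore: 5M 2B; the far shore: 0M 1B)
3. 2 bandits → the far shore.  (the near shore: 5M 0B; the far shore: 0M 3B)
4. 1 bandit ← the near shore.  (the near shore: 5M 1B; the far shore: 0M 2B)
5. 2 merchants → the far shore.  (the near shore: 3M 1B; the far shore: 2M 2B)
6. 1 bandit ← the near shore.  (the near shore: 3M 2B; the far shore: 2M 1B)
7. 1 merchant and 1 bandit → the far shore.  (the near shore: 2M 1B; the far shore: 3M 2B)
8. 1 bandit ← the near shore.  (the near shore: 2M 2B; the far shore: 3M 1B)
9. 2 bandits → the far shore.  (the near shore: 2M 0B; the far shore: 3M 3B)
10. 1 bandit ← the near shore.  (the near shore: 2M 1B; the far shore: 3M 2B)
11. 1 merchant and 1 bandit → the far shore.  (the near shore: 1M 0B; the far shore: 4M 3B)
12. 1 bandit ← the near shore.  (the near shore: 1M 1B; the far shore: 4M 2B)
13. 1 merchant and 1 bandit → the far shore.  (the near shore: 0M 0B; the far shore: 5M 3B)

Yes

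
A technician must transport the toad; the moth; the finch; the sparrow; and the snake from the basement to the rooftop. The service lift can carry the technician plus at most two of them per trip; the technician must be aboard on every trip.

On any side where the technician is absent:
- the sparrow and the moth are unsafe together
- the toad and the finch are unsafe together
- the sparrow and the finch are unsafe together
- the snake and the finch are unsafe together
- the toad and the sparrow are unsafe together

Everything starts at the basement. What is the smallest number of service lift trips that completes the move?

7

Counting alone: the technician can take at most 2 across per trip to the rooftop, so moving all 5 needs at least 3 loaded trips out, with a return between consecutive ones — at least 5 crossings.
The safety rule pushes this higher. Following every safe sequence of crossings, the most of the 5 that can be at the rooftop as the service lift arrives there on crossing 5 is 4 — never all 5.
So no plan with fewer than 7 crossings exists, and this one achieves 7:
1. Technician goes to the rooftop with the finch and the sparrow.  [the basement: the moth, the snake, the toad | the rooftop: the finch, the sparrow]
2. Technician goes back to the basement with the finch.  [the basement: the finch, the moth, the snake, the toad | the rooftop: the sparrow]
3. Technician goes to the rooftop with the snake and the toad.  [the basement: the finch, the moth | the rooftop: the snake, the sparrow, the toad]
4. Technician goes back to the basement with the toad.  [the basement: the finch, the moth, the toad | the rooftop: the snake, the sparrow]
5. Technician goes to the rooftop with the moth and the toad.  [the basement: the finch | the rooftop: the moth, the snake, the sparrow, the toad]
6. Technician goes back to the basement with the sparrow.  [the basement: the finch, the sparrow | the rooftop: the moth, the snake, the toad]
7. Technician goes to the rooftop with the finch and the sparrow.  [the basement: — | the rooftop: the finch, the moth, the snake, the sparrow, the toad]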